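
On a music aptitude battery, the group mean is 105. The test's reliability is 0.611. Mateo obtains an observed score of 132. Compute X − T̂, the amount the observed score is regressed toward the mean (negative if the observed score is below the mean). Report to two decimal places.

T̂ = 0.611(132) + 0.389(105) = 80.652 + 40.845 = 121.4970 → 121.497
X − T̂ = 132 − 121.497 = 10.503 → 10.50

10.50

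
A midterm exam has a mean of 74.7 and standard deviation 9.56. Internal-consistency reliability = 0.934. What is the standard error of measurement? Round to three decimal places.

2.456

SEM = SD · √(1 − ρ) = 9.56 × √0.066 = 9.56 × 0.2569 = 2.4560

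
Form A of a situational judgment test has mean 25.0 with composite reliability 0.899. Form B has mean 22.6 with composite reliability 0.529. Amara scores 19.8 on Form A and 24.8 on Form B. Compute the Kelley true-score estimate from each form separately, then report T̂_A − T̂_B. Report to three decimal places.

-3.439

T̂_A = 0.899(19.8) + 0.101(25.0) = 20.32520
T̂_B = 0.529(24.8) + 0.471(22.6) = 23.76380
T̂_A − T̂_B = -3.43860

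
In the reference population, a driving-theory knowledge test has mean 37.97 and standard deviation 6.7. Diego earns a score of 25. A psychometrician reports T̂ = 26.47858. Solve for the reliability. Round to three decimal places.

T̂ = ρX + (1 − ρ)μ  ⇒  T̂ − μ = ρ(X − μ)
ρ = (T̂ − μ)/(X − μ) = (26.47858 − 37.97) / (25 − 37.97) = -11.49142 / -12.97 = 0.88600

0.886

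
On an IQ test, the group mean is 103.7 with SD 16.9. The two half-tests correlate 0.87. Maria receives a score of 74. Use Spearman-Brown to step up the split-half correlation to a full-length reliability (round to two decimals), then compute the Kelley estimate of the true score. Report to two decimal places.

Spearman-Brown: ρ = 2r/(1 + r) = 2(0.87)/(1 + 0.87) = 1.740/1.87 = 0.9305 → 0.93
T̂ = 0.93(74) + 0.07(103.7) = 68.82 + 7.259 = 76.079 → 76.08

76.08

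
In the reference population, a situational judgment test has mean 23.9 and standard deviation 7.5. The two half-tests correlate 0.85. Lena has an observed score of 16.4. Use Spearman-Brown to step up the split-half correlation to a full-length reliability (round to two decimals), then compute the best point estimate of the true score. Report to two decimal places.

Spearman-Brown: ρ = 2r/(1 + r) = 2(0.85)/(1 + 0.85) = 1.700/1.85 = 0.9189 → 0.92
Kelley's formula gives T̂ = 0.92·16.4 + 0.08·23.9 = 15.088 + 1.912 = 17.000.

17.00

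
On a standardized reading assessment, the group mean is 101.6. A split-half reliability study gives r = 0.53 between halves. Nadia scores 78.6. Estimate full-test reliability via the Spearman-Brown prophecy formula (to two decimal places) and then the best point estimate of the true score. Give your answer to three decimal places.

85.730

Spearman-Brown: ρ = 2r/(1 + r) = 2(0.53)/(1 + 0.53) = 1.060/1.53 = 0.6928 → 0.69
Weight the observed score by reliability and the mean by (1 − reliability): T̂ = 0.69·78.6 + 0.31·101.6 = 54.234 + 31.496 = 85.7300.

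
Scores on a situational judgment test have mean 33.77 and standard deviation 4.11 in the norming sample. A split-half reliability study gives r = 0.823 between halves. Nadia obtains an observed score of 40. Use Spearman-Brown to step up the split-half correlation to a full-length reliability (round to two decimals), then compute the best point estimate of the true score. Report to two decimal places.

39.38

Spearman-Brown: ρ = 2r/(1 + r) = 2(0.823)/(1 + 0.823) = 1.6460/1.823 = 0.9029 → 0.90
T̂ = ρX + (1 − ρ)μ
  = 0.90 × 40 + 0.10 × 33.77
  = 36.00 + 3.3770
  = 39.377
  ≈ 39.38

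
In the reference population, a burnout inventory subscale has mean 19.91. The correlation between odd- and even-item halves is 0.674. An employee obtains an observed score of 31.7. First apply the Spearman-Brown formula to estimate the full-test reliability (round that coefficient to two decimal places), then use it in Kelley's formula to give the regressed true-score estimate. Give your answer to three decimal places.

Spearman-Brown: ρ = 2r/(1 + r) = 2(0.674)/(1 + 0.674) = 1.3480/1.674 = 0.8053 → 0.81
T̂ = ρX + (1 − ρ)μ
  = 0.81 × 31.7 + 0.19 × 19.91
  = 25.677 + 3.7829
  = 29.4599
  ≈ 29.460

29.460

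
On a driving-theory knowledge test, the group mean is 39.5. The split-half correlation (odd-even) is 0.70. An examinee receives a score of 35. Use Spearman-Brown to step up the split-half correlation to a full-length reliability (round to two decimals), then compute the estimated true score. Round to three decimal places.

Spearman-Brown: ρ = 2r/(1 + r) = 2(0.70)/(1 + 0.70) = 1.400/1.70 = 0.8235 → 0.82
T̂ = 0.82(35) + 0.18(39.5) = 28.70 + 7.110 = 35.8100 → 35.810

35.810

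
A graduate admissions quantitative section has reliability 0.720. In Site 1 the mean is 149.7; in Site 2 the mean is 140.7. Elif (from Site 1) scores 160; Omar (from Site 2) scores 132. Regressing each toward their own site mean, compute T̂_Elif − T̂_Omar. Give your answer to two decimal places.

22.68

T̂_Elif = 0.720(160) + 0.280(149.7) = 157.1160
T̂_Omar = 0.720(132) + 0.280(140.7) = 134.4360
Difference = 157.1160 − 134.4360 = 22.6800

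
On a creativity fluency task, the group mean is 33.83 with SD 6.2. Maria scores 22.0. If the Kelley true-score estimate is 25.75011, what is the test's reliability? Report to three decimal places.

0.683

T̂ = ρX + (1 − ρ)μ  ⇒  T̂ − μ = ρ(X − μ)
ρ = (T̂ − μ)/(X − μ) = (25.75011 − 33.83) / (22.0 − 33.83) = -8.07989 / -11.83 = 0.68300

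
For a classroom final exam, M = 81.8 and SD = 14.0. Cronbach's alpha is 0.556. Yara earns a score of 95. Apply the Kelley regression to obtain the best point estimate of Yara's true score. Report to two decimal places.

Kelley's formula gives T̂ = 0.556·95 + 0.444·81.8 = 52.820 + 36.3192 = 89.139.

89.14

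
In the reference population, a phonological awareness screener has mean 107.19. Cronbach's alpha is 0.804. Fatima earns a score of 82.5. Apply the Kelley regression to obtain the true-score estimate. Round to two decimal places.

T̂ = ρX + (1 − ρ)μ
  = 0.804 × 82.5 + 0.196 × 107.19
  = 66.3300 + 21.00924
  = 87.339
  ≈ 87.34

87.34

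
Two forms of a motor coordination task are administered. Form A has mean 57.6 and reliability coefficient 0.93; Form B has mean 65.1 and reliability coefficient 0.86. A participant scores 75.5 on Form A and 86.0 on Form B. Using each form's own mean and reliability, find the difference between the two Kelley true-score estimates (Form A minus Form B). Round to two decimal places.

-8.83

T̂_A = 0.93(75.5) + 0.07(57.6) = 74.2470
T̂_B = 0.86(86.0) + 0.14(65.1) = 83.0740
T̂_A − T̂_B = -8.8270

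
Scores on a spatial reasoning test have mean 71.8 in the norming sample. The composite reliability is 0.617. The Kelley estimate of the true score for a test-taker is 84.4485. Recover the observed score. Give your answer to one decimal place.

T̂ = ρX + (1 − ρ)μ  ⇒  X = (T̂ − (1 − ρ)μ) / ρ
X = (84.4485 − 0.383 × 71.8) / 0.617 = (84.4485 − 27.4994) / 0.617 = 56.9491 / 0.617 = 92.300

92.3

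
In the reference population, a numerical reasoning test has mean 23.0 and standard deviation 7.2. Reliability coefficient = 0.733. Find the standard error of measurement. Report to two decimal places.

SEM = SD · √(1 − ρ) = 7.2 × √0.267 = 7.2 × 0.5167 = 3.720

3.72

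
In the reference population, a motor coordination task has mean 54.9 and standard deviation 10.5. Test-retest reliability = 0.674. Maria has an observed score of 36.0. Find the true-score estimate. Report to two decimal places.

42.16

Weight the observed score by reliability and the mean by (1 − reliability): T̂ = 0.674·36.0 + 0.326·54.9 = 24.2640 + 17.8974 = 42.161.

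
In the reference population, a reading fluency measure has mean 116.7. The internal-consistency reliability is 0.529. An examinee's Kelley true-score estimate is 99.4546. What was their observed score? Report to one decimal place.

T̂ = ρX + (1 − ρ)μ  ⇒  X = (T̂ − (1 − ρ)μ) / ρ
X = (99.4546 − 0.471 × 116.7) / 0.529 = (99.4546 − 54.9657) / 0.529 = 44.4889 / 0.529 = 84.100

84.1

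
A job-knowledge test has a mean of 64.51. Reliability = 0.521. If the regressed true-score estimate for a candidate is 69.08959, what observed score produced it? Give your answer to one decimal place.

73.3

T̂ = ρX + (1 − ρ)μ  ⇒  X = (T̂ − (1 − ρ)μ) / ρ
X = (69.08959 − 0.479 × 64.51) / 0.521 = (69.08959 − 30.90029) / 0.521 = 38.18930 / 0.521 = 73.300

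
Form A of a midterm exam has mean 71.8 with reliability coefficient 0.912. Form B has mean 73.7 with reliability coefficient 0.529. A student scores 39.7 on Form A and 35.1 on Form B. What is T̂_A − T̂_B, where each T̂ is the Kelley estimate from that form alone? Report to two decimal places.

-10.76

T̂_A = 0.912(39.7) + 0.088(71.8) = 42.5248
T̂_B = 0.529(35.1) + 0.471(73.7) = 53.2806
T̂_A − T̂_B = -10.7558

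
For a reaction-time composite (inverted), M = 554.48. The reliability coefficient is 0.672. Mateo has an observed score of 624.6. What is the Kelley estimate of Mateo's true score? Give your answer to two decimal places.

T̂ = ρX + (1 − ρ)μ
  = 0.672 × 624.6 + 0.328 × 554.48
  = 419.7312 + 181.86944
  = 601.601
  ≈ 601.60

601.60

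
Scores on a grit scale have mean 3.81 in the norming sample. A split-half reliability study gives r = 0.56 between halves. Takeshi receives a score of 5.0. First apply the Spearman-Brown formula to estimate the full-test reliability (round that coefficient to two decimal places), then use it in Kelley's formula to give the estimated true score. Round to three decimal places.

4.667

Spearman-Brown: ρ = 2r/(1 + r) = 2(0.56)/(1 + 0.56) = 1.120/1.56 = 0.7179 → 0.72
Weight the observed score by reliability and the mean by (1 − reliability): T̂ = 0.72·5.0 + 0.28·3.81 = 3.600 + 1.0668 = 4.6668.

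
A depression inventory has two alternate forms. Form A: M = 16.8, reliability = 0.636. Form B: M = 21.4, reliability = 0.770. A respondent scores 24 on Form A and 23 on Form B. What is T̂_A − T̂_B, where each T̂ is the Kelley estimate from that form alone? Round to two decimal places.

-1.25

T̂_A = 0.636(24) + 0.364(16.8) = 21.3792
T̂_B = 0.770(23) + 0.230(21.4) = 22.6320
T̂_A − T̂_B = -1.2528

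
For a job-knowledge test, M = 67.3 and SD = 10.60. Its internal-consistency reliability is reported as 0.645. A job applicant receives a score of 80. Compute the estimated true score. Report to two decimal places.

75.49

T̂ = 0.645(80) + 0.355(67.3) = 51.600 + 23.8915 = 75.492 → 75.49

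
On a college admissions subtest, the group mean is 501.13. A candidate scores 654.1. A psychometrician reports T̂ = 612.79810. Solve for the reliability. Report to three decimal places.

T̂ = ρX + (1 − ρ)μ  ⇒  T̂ − μ = ρ(X − μ)
ρ = (T̂ − μ)/(X − μ) = (612.79810 − 501.13) / (654.1 − 501.13) = 111.66810 / 152.97 = 0.73000

0.730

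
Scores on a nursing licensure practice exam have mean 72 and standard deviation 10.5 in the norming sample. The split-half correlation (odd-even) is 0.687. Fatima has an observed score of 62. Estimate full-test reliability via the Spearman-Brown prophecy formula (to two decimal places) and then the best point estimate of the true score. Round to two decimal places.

63.90

Spearman-Brown: ρ = 2r/(1 + r) = 2(0.687)/(1 + 0.687) = 1.3740/1.687 = 0.8145 → 0.81
T̂ = 0.81(62) + 0.19(72) = 50.22 + 13.68 = 63.900 → 63.90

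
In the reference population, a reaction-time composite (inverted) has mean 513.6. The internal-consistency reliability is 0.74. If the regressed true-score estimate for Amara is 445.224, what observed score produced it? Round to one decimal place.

T̂ = ρX + (1 − ρ)μ  ⇒  X = (T̂ − (1 − ρ)μ) / ρ
X = (445.224 − 0.26 × 513.6) / 0.74 = (445.224 − 133.536) / 0.74 = 311.688 / 0.74 = 421.200

421.2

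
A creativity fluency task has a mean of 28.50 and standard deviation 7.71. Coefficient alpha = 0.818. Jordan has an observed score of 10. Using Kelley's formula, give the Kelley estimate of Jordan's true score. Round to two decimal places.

T̂ = 0.818(10) + 0.182(28.50) = 8.180 + 5.18700 = 13.367 → 13.37

13.37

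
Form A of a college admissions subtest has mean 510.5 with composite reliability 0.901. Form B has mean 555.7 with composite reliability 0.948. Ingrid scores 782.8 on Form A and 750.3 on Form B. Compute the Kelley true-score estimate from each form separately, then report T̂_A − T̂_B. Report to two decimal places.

15.66

T̂_A = 0.901(782.8) + 0.099(510.5) = 755.8423
T̂_B = 0.948(750.3) + 0.052(555.7) = 740.1808
T̂_A − T̂_B = 15.6615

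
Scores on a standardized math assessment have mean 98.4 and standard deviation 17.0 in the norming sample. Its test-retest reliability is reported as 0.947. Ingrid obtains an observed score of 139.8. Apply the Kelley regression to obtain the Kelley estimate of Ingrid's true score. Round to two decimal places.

137.61

Kelley's formula gives T̂ = 0.947·139.8 + 0.053·98.4 = 132.3906 + 5.2152 = 137.606.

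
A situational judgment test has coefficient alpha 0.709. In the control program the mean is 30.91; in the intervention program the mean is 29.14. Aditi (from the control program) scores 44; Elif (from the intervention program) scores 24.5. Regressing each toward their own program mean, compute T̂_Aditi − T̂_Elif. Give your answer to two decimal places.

T̂_Aditi = 0.709(44) + 0.291(30.91) = 40.1908
T̂_Elif = 0.709(24.5) + 0.291(29.14) = 25.8502
Difference = 40.1908 − 25.8502 = 14.3406

14.34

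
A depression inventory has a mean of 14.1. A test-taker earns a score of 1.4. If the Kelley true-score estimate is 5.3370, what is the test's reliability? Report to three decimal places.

0.690

T̂ = ρX + (1 − ρ)μ  ⇒  T̂ − μ = ρ(X − μ)
ρ = (T̂ − μ)/(X − μ) = (5.3370 − 14.1) / (1.4 − 14.1) = -8.7630 / -12.7 = 0.69000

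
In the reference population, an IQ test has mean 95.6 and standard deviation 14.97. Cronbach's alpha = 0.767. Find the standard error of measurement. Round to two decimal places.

7.23

SEM = SD · √(1 − ρ) = 14.97 × √0.233 = 14.97 × 0.4827 = 7.226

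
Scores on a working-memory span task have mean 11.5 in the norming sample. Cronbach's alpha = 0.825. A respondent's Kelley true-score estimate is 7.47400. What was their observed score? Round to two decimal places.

T̂ = ρX + (1 − ρ)μ  ⇒  X = (T̂ − (1 − ρ)μ) / ρ
X = (7.47400 − 0.175 × 11.5) / 0.825 = (7.47400 − 2.0125) / 0.825 = 5.46150 / 0.825 = 6.6200

6.62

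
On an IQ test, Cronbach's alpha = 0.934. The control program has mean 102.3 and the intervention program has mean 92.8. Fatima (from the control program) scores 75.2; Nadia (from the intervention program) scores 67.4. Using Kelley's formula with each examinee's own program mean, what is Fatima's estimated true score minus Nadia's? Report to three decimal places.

7.912

T̂_Fatima = 0.934(75.2) + 0.066(102.3) = 76.98860
T̂_Nadia = 0.934(67.4) + 0.066(92.8) = 69.07640
Difference = 76.98860 − 69.07640 = 7.91220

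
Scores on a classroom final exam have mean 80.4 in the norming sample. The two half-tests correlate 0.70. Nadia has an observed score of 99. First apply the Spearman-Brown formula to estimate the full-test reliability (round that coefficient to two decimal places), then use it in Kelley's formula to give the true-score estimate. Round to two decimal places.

Spearman-Brown: ρ = 2r/(1 + r) = 2(0.70)/(1 + 0.70) = 1.400/1.70 = 0.8235 → 0.82
T̂ = 0.82(99) + 0.18(80.4) = 81.18 + 14.472 = 95.652 → 95.65

95.65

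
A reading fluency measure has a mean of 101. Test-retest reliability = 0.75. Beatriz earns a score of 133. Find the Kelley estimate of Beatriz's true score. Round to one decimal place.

T̂ = 0.75(133) + 0.25(101) = 99.75 + 25.25 = 125.00 → 125.0

125.0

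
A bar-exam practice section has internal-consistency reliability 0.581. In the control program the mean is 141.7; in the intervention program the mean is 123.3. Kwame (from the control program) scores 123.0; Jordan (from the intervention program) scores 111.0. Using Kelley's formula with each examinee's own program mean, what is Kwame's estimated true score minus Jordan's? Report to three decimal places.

T̂_Kwame = 0.581(123.0) + 0.419(141.7) = 130.83530
T̂_Jordan = 0.581(111.0) + 0.419(123.3) = 116.15370
Difference = 130.83530 − 116.15370 = 14.68160

14.682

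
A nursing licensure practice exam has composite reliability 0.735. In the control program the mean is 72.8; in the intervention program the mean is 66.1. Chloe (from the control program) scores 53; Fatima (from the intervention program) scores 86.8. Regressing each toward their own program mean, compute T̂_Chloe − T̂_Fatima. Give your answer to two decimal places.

-23.07

T̂_Chloe = 0.735(53) + 0.265(72.8) = 58.2470
T̂_Fatima = 0.735(86.8) + 0.265(66.1) = 81.3145
Difference = 58.2470 − 81.3145 = -23.0675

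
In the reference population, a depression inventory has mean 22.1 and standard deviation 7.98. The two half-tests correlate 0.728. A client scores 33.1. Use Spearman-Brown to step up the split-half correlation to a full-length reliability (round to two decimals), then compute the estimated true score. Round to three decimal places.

31.340

Spearman-Brown: ρ = 2r/(1 + r) = 2(0.728)/(1 + 0.728) = 1.4560/1.728 = 0.8426 → 0.84
T̂ = ρX + (1 − ρ)μ
  = 0.84 × 33.1 + 0.16 × 22.1
  = 27.804 + 3.536
  = 31.3400
  ≈ 31.340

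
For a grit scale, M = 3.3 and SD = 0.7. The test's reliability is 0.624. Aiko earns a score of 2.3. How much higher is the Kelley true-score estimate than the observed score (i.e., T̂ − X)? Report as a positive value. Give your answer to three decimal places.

Regress the observed score toward the mean by the unreliability: T̂ = 0.624·2.3 + 0.376·3.3 = 1.4352 + 1.2408 = 2.67600.
T̂ − X = 2.6760 − 2.3 = 0.3760 → 0.376

0.376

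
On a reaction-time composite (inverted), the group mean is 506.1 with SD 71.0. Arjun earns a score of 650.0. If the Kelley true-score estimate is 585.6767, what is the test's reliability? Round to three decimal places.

T̂ = ρX + (1 − ρ)μ  ⇒  T̂ − μ = ρ(X − μ)
ρ = (T̂ − μ)/(X − μ) = (585.6767 − 506.1) / (650.0 − 506.1) = 79.5767 / 143.9 = 0.55300

0.553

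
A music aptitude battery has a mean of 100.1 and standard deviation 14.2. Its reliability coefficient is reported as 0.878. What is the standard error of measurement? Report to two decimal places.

SEM = SD · √(1 − ρ) = 14.2 × √0.122 = 14.2 × 0.3493 = 4.960

4.96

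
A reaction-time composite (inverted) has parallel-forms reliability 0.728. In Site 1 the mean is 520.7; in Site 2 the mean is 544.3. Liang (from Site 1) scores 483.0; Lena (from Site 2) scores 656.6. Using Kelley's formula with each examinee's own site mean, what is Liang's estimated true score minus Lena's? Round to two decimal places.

T̂_Liang = 0.728(483.0) + 0.272(520.7) = 493.2544
T̂_Lena = 0.728(656.6) + 0.272(544.3) = 626.0544
Difference = 493.2544 − 626.0544 = -132.8000

-132.80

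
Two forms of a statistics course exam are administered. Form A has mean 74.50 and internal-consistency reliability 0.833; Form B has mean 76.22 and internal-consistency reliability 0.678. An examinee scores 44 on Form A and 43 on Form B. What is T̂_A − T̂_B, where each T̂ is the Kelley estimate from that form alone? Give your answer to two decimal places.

T̂_A = 0.833(44) + 0.167(74.50) = 49.0935
T̂_B = 0.678(43) + 0.322(76.22) = 53.6968
T̂_A − T̂_B = -4.6033

-4.60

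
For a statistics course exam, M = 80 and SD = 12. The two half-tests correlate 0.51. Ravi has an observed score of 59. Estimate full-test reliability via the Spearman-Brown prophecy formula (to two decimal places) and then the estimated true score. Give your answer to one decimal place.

Spearman-Brown: ρ = 2r/(1 + r) = 2(0.51)/(1 + 0.51) = 1.020/1.51 = 0.6755 → 0.68
Regress the observed score toward the mean by the unreliability: T̂ = 0.68·59 + 0.32·80 = 40.12 + 25.60 = 65.72.

65.7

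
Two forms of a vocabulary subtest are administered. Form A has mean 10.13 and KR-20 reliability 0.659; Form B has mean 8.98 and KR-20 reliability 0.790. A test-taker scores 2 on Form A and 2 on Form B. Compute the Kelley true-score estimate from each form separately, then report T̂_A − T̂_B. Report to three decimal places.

T̂_A = 0.659(2) + 0.341(10.13) = 4.77233
T̂_B = 0.790(2) + 0.210(8.98) = 3.46580
T̂_A − T̂_B = 1.30653

1.307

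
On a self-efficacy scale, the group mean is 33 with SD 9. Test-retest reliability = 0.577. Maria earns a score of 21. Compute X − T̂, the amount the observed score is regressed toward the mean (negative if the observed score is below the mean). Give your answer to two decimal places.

-5.08

T̂ = 0.577(21) + 0.423(33) = 12.117 + 13.959 = 26.0760 → 26.076
X − T̂ = 21 − 26.076 = -5.076 → -5.08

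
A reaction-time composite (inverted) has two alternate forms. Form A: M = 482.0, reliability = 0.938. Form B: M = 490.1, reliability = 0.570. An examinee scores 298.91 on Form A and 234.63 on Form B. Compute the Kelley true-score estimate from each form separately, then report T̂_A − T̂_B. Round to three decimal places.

T̂_A = 0.938(298.91) + 0.062(482.0) = 310.26158
T̂_B = 0.570(234.63) + 0.430(490.1) = 344.48210
T̂_A − T̂_B = -34.22052

-34.221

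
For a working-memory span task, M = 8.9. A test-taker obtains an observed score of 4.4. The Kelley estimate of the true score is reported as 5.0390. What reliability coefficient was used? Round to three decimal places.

T̂ = ρX + (1 − ρ)μ  ⇒  T̂ − μ = ρ(X − μ)
ρ = (T̂ − μ)/(X − μ) = (5.0390 − 8.9) / (4.4 − 8.9) = -3.8610 / -4.5 = 0.85800

0.858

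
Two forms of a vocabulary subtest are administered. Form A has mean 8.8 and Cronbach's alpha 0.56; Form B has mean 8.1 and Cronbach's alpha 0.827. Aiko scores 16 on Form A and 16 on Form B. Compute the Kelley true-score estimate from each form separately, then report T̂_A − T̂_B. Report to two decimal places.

T̂_A = 0.56(16) + 0.44(8.8) = 12.8320
T̂_B = 0.827(16) + 0.173(8.1) = 14.6333
T̂_A − T̂_B = -1.8013

-1.80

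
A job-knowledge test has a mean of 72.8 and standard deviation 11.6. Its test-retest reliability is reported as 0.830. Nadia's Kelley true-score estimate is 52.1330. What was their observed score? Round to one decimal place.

T̂ = ρX + (1 − ρ)μ  ⇒  X = (T̂ − (1 − ρ)μ) / ρ
X = (52.1330 − 0.170 × 72.8) / 0.830 = (52.1330 − 12.3760) / 0.830 = 39.7570 / 0.830 = 47.900

47.9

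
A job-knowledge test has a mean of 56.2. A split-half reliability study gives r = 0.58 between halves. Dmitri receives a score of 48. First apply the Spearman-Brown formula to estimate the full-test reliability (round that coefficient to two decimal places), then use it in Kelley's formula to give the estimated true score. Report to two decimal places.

50.21

Spearman-Brown: ρ = 2r/(1 + r) = 2(0.58)/(1 + 0.58) = 1.160/1.58 = 0.7342 → 0.73
Regress the observed score toward the mean by the unreliability: T̂ = 0.73·48 + 0.27·56.2 = 35.04 + 15.174 = 50.214.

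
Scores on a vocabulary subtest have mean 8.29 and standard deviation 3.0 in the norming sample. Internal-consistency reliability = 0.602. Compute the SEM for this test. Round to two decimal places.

1.89

SEM = SD · √(1 − ρ) = 3.0 × √0.398 = 3.0 × 0.6309 = 1.893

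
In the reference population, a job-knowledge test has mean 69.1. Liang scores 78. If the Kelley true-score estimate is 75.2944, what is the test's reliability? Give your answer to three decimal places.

0.696

T̂ = ρX + (1 − ρ)μ  ⇒  T̂ − μ = ρ(X − μ)
ρ = (T̂ − μ)/(X − μ) = (75.2944 − 69.1) / (78 − 69.1) = 6.1944 / 8.9 = 0.69600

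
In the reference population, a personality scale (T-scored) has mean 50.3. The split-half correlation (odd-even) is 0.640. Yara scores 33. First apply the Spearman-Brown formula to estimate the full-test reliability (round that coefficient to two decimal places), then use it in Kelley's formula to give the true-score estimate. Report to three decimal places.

36.806

Spearman-Brown: ρ = 2r/(1 + r) = 2(0.640)/(1 + 0.640) = 1.2800/1.640 = 0.7805 → 0.78
Kelley's formula gives T̂ = 0.78·33 + 0.22·50.3 = 25.74 + 11.066 = 36.8060.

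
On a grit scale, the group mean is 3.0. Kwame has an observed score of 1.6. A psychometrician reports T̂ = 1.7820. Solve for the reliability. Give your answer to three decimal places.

0.870

T̂ = ρX + (1 − ρ)μ  ⇒  T̂ − μ = ρ(X − μ)
ρ = (T̂ − μ)/(X − μ) = (1.7820 − 3.0) / (1.6 − 3.0) = -1.2180 / -1.4 = 0.87000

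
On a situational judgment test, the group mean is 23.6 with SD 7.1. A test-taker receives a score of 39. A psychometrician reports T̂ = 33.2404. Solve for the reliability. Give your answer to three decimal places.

T̂ = ρX + (1 − ρ)μ  ⇒  T̂ − μ = ρ(X − μ)
ρ = (T̂ − μ)/(X − μ) = (33.2404 − 23.6) / (39 − 23.6) = 9.6404 / 15.4 = 0.62600

0.626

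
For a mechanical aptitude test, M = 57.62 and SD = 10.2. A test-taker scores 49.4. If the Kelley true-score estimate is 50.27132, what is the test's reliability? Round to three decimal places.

T̂ = ρX + (1 − ρ)μ  ⇒  T̂ − μ = ρ(X − μ)
ρ = (T̂ − μ)/(X − μ) = (50.27132 − 57.62) / (49.4 − 57.62) = -7.34868 / -8.22 = 0.89400

0.894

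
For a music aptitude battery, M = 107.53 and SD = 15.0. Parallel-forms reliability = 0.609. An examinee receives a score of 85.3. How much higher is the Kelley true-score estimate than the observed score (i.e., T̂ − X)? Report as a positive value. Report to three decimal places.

8.692

Regress the observed score toward the mean by the unreliability: T̂ = 0.609·85.3 + 0.391·107.53 = 51.9477 + 42.04423 = 93.99193.
T̂ − X = 93.9919 − 85.3 = 8.6919 → 8.692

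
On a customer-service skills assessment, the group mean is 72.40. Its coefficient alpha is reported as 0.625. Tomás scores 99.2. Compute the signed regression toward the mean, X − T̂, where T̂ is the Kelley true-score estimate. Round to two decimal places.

Regress the observed score toward the mean by the unreliability: T̂ = 0.625·99.2 + 0.375·72.40 = 62.0000 + 27.15000 = 89.1500.
X − T̂ = 99.2 − 89.150 = 10.050 → 10.05

10.05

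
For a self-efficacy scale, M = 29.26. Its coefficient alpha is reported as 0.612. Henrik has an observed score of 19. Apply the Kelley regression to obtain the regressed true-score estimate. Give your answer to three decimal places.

22.981

Kelley's formula gives T̂ = 0.612·19 + 0.388·29.26 = 11.628 + 11.35288 = 22.9809.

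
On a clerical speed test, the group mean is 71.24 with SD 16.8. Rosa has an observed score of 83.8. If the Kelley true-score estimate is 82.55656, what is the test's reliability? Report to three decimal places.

0.901

T̂ = ρX + (1 − ρ)μ  ⇒  T̂ − μ = ρ(X − μ)
ρ = (T̂ − μ)/(X − μ) = (82.55656 − 71.24) / (83.8 − 71.24) = 11.31656 / 12.56 = 0.90100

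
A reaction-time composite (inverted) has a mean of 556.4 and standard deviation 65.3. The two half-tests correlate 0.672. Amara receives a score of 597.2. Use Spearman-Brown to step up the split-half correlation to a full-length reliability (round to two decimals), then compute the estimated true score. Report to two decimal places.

Spearman-Brown: ρ = 2r/(1 + r) = 2(0.672)/(1 + 0.672) = 1.3440/1.672 = 0.8038 → 0.80
T̂ = 0.80(597.2) + 0.20(556.4) = 477.760 + 111.280 = 589.040 → 589.04

589.04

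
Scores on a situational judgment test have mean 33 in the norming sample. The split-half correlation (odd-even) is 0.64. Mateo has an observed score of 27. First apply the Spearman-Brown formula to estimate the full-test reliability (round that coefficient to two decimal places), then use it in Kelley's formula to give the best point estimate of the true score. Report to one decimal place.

28.3

Spearman-Brown: ρ = 2r/(1 + r) = 2(0.64)/(1 + 0.64) = 1.280/1.64 = 0.7805 → 0.78
Regress the observed score toward the mean by the unreliability: T̂ = 0.78·27 + 0.22·33 = 21.06 + 7.26 = 28.32.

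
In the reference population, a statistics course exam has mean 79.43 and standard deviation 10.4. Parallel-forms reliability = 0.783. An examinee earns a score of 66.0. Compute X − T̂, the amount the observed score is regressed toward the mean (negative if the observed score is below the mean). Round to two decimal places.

-2.91

T̂ = ρX + (1 − ρ)μ
  = 0.783 × 66.0 + 0.217 × 79.43
  = 51.6780 + 17.23631
  = 68.9143
  ≈ 68.914
X − T̂ = 66.0 − 68.914 = -2.914 → -2.91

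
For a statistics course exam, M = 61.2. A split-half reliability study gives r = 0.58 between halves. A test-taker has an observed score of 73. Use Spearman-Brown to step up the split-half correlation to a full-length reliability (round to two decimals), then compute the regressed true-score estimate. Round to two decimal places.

Spearman-Brown: ρ = 2r/(1 + r) = 2(0.58)/(1 + 0.58) = 1.160/1.58 = 0.7342 → 0.73
T̂ = 0.73(73) + 0.27(61.2) = 53.29 + 16.524 = 69.814 → 69.81

69.81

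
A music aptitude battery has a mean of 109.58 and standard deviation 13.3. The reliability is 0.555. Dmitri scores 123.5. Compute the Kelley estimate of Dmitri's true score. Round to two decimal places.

117.31

Kelley's formula gives T̂ = 0.555·123.5 + 0.445·109.58 = 68.5425 + 48.76310 = 117.306.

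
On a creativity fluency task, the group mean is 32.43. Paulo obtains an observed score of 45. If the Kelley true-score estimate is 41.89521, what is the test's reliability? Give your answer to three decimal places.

T̂ = ρX + (1 − ρ)μ  ⇒  T̂ − μ = ρ(X − μ)
ρ = (T̂ − μ)/(X − μ) = (41.89521 − 32.43) / (45 − 32.43) = 9.46521 / 12.57 = 0.75300

0.753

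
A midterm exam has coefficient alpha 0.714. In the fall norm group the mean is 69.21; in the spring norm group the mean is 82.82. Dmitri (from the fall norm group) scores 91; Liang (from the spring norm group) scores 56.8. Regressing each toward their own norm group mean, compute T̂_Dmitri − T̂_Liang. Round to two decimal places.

20.53

T̂_Dmitri = 0.714(91) + 0.286(69.21) = 84.7681
T̂_Liang = 0.714(56.8) + 0.286(82.82) = 64.2417
Difference = 84.7681 − 64.2417 = 20.5263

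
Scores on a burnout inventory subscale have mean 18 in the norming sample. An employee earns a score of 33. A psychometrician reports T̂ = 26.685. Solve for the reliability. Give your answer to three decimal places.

T̂ = ρX + (1 − ρ)μ  ⇒  T̂ − μ = ρ(X − μ)
ρ = (T̂ − μ)/(X − μ) = (26.685 − 18) / (33 − 18) = 8.685 / 15.0 = 0.57900

0.579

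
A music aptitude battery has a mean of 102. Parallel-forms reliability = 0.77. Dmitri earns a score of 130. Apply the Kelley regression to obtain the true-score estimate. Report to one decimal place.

123.6

Regress the observed score toward the mean by the unreliability: T̂ = 0.77·130 + 0.23·102 = 100.10 + 23.46 = 123.56.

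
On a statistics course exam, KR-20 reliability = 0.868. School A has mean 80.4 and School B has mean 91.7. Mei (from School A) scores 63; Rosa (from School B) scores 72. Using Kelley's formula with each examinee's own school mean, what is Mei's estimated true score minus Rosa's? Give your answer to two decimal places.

T̂_Mei = 0.868(63) + 0.132(80.4) = 65.2968
T̂_Rosa = 0.868(72) + 0.132(91.7) = 74.6004
Difference = 65.2968 − 74.6004 = -9.3036

-9.30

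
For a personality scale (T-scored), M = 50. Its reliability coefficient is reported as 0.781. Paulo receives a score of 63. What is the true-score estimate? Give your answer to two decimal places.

60.15

T̂ = 0.781(63) + 0.219(50) = 49.203 + 10.950 = 60.153 → 60.15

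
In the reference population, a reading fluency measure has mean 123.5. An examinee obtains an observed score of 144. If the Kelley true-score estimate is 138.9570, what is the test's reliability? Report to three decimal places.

0.754

T̂ = ρX + (1 − ρ)μ  ⇒  T̂ − μ = ρ(X − μ)
ρ = (T̂ − μ)/(X − μ) = (138.9570 − 123.5) / (144 − 123.5) = 15.4570 / 20.5 = 0.75400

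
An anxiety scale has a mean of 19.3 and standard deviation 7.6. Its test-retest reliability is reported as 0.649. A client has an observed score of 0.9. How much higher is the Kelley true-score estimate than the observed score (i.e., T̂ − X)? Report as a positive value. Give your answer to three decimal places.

6.458

Weight the observed score by reliability and the mean by (1 − reliability): T̂ = 0.649·0.9 + 0.351·19.3 = 0.5841 + 6.7743 = 7.35840.
T̂ − X = 7.3584 − 0.9 = 6.4584 → 6.458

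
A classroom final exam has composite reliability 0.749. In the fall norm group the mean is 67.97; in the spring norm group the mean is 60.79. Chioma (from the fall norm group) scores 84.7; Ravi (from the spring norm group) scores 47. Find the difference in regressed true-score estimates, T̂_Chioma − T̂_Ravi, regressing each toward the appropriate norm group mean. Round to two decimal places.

T̂_Chioma = 0.749(84.7) + 0.251(67.97) = 80.5008
T̂_Ravi = 0.749(47) + 0.251(60.79) = 50.4613
Difference = 80.5008 − 50.4613 = 30.0395

30.04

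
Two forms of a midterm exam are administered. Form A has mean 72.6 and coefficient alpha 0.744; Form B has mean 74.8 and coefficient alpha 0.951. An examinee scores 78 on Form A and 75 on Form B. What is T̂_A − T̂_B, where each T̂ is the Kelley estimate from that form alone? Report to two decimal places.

1.63

T̂_A = 0.744(78) + 0.256(72.6) = 76.6176
T̂_B = 0.951(75) + 0.049(74.8) = 74.9902
T̂_A − T̂_B = 1.6274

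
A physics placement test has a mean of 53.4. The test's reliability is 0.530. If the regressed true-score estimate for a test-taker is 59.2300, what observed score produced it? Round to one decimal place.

T̂ = ρX + (1 − ρ)μ  ⇒  X = (T̂ − (1 − ρ)μ) / ρ
X = (59.2300 − 0.470 × 53.4) / 0.530 = (59.2300 − 25.0980) / 0.530 = 34.1320 / 0.530 = 64.400

64.4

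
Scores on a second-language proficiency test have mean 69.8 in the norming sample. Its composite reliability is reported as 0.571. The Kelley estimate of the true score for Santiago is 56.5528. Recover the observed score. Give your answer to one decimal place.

T̂ = ρX + (1 − ρ)μ  ⇒  X = (T̂ − (1 − ρ)μ) / ρ
X = (56.5528 − 0.429 × 69.8) / 0.571 = (56.5528 − 29.9442) / 0.571 = 26.6086 / 0.571 = 46.600

46.6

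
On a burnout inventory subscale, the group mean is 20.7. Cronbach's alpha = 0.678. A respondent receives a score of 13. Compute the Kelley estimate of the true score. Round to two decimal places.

15.48

T̂ = 0.678(13) + 0.322(20.7) = 8.814 + 6.6654 = 15.479 → 15.48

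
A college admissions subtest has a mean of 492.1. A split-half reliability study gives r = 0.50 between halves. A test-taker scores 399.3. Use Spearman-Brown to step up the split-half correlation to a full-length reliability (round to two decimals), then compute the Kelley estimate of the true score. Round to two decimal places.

429.92

Spearman-Brown: ρ = 2r/(1 + r) = 2(0.50)/(1 + 0.50) = 1.000/1.50 = 0.6667 → 0.67
Weight the observed score by reliability and the mean by (1 − reliability): T̂ = 0.67·399.3 + 0.33·492.1 = 267.531 + 162.393 = 429.924.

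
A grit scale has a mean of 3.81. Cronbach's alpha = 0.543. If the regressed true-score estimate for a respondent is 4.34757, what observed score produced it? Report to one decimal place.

T̂ = ρX + (1 − ρ)μ  ⇒  X = (T̂ − (1 − ρ)μ) / ρ
X = (4.34757 − 0.457 × 3.81) / 0.543 = (4.34757 − 1.74117) / 0.543 = 2.60640 / 0.543 = 4.800

4.8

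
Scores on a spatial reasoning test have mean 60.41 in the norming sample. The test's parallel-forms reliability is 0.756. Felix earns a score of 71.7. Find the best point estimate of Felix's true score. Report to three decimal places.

68.945

T̂ = ρX + (1 − ρ)μ
  = 0.756 × 71.7 + 0.244 × 60.41
  = 54.2052 + 14.74004
  = 68.9452
  ≈ 68.945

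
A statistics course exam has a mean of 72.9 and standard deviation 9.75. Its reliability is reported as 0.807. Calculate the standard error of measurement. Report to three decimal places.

SEM = SD · √(1 − ρ) = 9.75 × √0.193 = 9.75 × 0.4393 = 4.2833

4.283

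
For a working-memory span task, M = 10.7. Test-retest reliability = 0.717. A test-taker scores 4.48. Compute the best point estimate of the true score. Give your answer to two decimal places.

T̂ = ρX + (1 − ρ)μ
  = 0.717 × 4.48 + 0.283 × 10.7
  = 3.21216 + 3.0281
  = 6.240
  ≈ 6.24

6.24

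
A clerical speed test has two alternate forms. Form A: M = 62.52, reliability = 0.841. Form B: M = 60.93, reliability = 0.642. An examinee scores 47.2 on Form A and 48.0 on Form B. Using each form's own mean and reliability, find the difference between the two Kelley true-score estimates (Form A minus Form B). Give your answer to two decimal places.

-2.99

T̂_A = 0.841(47.2) + 0.159(62.52) = 49.6359
T̂_B = 0.642(48.0) + 0.358(60.93) = 52.6289
T̂_A − T̂_B = -2.9931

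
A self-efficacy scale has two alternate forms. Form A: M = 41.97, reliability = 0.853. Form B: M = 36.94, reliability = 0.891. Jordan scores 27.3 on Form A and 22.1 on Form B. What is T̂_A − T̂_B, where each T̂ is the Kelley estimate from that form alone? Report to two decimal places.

T̂_A = 0.853(27.3) + 0.147(41.97) = 29.4565
T̂_B = 0.891(22.1) + 0.109(36.94) = 23.7176
T̂_A − T̂_B = 5.7389

5.74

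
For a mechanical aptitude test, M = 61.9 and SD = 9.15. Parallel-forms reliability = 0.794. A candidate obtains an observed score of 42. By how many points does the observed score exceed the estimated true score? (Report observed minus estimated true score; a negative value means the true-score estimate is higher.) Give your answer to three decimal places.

-4.099

T̂ = 0.794(42) + 0.206(61.9) = 33.348 + 12.7514 = 46.09940 → 46.0994
X − T̂ = 42 − 46.0994 = -4.0994 → -4.099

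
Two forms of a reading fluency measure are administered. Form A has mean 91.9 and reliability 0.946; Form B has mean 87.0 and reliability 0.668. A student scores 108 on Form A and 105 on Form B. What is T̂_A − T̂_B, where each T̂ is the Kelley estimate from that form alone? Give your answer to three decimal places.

T̂_A = 0.946(108) + 0.054(91.9) = 107.13060
T̂_B = 0.668(105) + 0.332(87.0) = 99.02400
T̂_A − T̂_B = 8.10660

8.107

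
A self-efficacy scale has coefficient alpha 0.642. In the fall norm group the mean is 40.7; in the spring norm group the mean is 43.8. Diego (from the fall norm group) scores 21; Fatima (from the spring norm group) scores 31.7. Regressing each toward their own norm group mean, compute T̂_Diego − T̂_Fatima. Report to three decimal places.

T̂_Diego = 0.642(21) + 0.358(40.7) = 28.05260
T̂_Fatima = 0.642(31.7) + 0.358(43.8) = 36.03180
Difference = 28.05260 − 36.03180 = -7.97920

-7.979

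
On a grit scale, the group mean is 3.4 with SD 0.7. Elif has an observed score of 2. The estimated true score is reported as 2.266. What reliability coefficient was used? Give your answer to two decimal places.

T̂ = ρX + (1 − ρ)μ  ⇒  T̂ − μ = ρ(X − μ)
ρ = (T̂ − μ)/(X − μ) = (2.266 − 3.4) / (2 − 3.4) = -1.134 / -1.4 = 0.8100

0.81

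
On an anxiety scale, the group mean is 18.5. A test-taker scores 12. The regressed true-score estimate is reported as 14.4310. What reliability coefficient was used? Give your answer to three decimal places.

T̂ = ρX + (1 − ρ)μ  ⇒  T̂ − μ = ρ(X − μ)
ρ = (T̂ − μ)/(X − μ) = (14.4310 − 18.5) / (12 − 18.5) = -4.0690 / -6.5 = 0.62600

0.626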